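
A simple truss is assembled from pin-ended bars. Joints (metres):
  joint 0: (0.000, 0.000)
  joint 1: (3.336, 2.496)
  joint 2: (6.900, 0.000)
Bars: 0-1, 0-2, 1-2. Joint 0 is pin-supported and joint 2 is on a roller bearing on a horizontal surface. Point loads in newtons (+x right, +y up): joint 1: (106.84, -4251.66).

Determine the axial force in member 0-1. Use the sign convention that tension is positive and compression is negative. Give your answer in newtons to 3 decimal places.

N=3 nodes, M=3 members, R=3 reactions → 2N=6, M+R=6
member 0 (0-1): L=4.1664, (cx,cy)=(0.8007,0.5991)
member 1 (0-2): L=6.9000, (cx,cy)=(1.0000,0.0000)
member 2 (1-2): L=4.3511, (cx,cy)=(0.8191,-0.5736)
solve A·x = −loads:
  F[0-1] = -3601.2453 N (compression)
  F[0-2] = +2990.3236 N (tension)
  F[1-2] = -3650.7327 N (compression)
  Rx@0 = -106.8400 N
  Ry@0 = +2157.4266 N
  Ry@2 = +2094.2334 N

-3601.245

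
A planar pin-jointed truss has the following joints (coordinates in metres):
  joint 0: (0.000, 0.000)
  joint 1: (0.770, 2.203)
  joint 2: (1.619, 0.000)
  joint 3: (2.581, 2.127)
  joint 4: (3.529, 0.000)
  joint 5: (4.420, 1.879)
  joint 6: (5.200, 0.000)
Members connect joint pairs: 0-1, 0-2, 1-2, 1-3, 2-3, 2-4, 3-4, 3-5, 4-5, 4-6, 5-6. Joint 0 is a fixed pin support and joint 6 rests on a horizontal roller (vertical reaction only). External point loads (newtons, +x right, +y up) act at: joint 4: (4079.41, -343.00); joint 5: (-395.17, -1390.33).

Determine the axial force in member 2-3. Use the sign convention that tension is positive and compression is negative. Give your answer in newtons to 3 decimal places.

-522.458

N=7 nodes, M=11 members, R=3 reactions → 2N=14, M+R=14
member 0 (0-1): L=2.3337, (cx,cy)=(0.3299,0.9440)
member 1 (0-2): L=1.6190, (cx,cy)=(1.0000,0.0000)
member 2 (1-2): L=2.3609, (cx,cy)=(0.3596,-0.9331)
member 3 (1-3): L=1.8126, (cx,cy)=(0.9991,-0.0419)
member 4 (2-3): L=2.3344, (cx,cy)=(0.4121,0.9111)
member 5 (2-4): L=1.9100, (cx,cy)=(1.0000,0.0000)
member 6 (3-4): L=2.3287, (cx,cy)=(0.4071,-0.9134)
member 7 (3-5): L=1.8556, (cx,cy)=(0.9910,-0.1336)
member 8 (4-5): L=2.0795, (cx,cy)=(0.4285,0.9036)
member 9 (4-6): L=1.6710, (cx,cy)=(1.0000,0.0000)
member 10 (5-6): L=2.0345, (cx,cy)=(0.3834,-0.9236)
solve A·x = −loads:
  F[0-1] = -488.9461 N (compression)
  F[0-2] = +3845.5675 N (tension)
  F[1-2] = +510.1605 N (tension)
  F[1-3] = -345.0865 N (compression)
  F[2-3] = -522.4578 N (compression)
  F[2-4] = +4244.3235 N (tension)
  F[3-4] = +625.6297 N (tension)
  F[3-5] = -822.1494 N (compression)
  F[4-5] = -252.8234 N (compression)
  F[4-6] = +527.9282 N (tension)
  F[5-6] = -1376.9880 N (compression)
  Rx@0 = -3684.2400 N
  Ry@0 = +461.5644 N
  Ry@6 = +1271.7656 N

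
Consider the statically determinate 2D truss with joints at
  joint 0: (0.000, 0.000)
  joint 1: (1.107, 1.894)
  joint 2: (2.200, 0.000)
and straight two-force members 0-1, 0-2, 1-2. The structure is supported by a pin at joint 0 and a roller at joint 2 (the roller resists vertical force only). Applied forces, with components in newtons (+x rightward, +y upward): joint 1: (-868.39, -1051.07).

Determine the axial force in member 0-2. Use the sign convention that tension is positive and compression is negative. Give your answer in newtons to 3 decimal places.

N=3 nodes, M=3 members, R=3 reactions → 2N=6, M+R=6
member 0 (0-1): L=2.1938, (cx,cy)=(0.5046,0.8633)
member 1 (0-2): L=2.2000, (cx,cy)=(1.0000,0.0000)
member 2 (1-2): L=2.1868, (cx,cy)=(0.4998,-0.8661)
solve A·x = −loads:
  F[0-1] = -1470.7794 N (compression)
  F[0-2] = -126.2233 N (compression)
  F[1-2] = +252.5335 N (tension)
  Rx@0 = +868.3900 N
  Ry@0 = +1269.7955 N
  Ry@2 = -218.7255 N

-126.223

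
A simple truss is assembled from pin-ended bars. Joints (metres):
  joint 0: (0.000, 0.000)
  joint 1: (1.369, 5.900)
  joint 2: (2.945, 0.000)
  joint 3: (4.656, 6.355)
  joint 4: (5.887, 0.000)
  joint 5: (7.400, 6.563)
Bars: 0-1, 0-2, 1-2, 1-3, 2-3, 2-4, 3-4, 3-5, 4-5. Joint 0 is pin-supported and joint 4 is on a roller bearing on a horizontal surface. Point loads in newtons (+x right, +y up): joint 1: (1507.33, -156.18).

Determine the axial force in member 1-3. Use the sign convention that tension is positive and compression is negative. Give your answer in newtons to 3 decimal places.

-750.979

N=6 nodes, M=9 members, R=3 reactions → 2N=12, M+R=12
member 0 (0-1): L=6.0567, (cx,cy)=(0.2260,0.9741)
member 1 (0-2): L=2.9450, (cx,cy)=(1.0000,0.0000)
member 2 (1-2): L=6.1069, (cx,cy)=(0.2581,-0.9661)
member 3 (1-3): L=3.3183, (cx,cy)=(0.9906,0.1371)
member 4 (2-3): L=6.5813, (cx,cy)=(0.2600,0.9656)
member 5 (2-4): L=2.9420, (cx,cy)=(1.0000,0.0000)
member 6 (3-4): L=6.4731, (cx,cy)=(0.1902,-0.9818)
member 7 (3-5): L=2.7519, (cx,cy)=(0.9971,0.0756)
member 8 (4-5): L=6.7351, (cx,cy)=(0.2246,0.9744)
solve A·x = −loads:
  F[0-1] = +1427.7469 N (tension)
  F[0-2] = +1184.6178 N (tension)
  F[1-2] = -1707.7991 N (compression)
  F[1-3] = -750.9786 N (compression)
  F[2-3] = +1708.7043 N (tension)
  F[2-4] = +299.6585 N (tension)
  F[3-4] = -1575.7332 N (compression)
  F[3-5] = +0.0000 N (tension)
  F[4-5] = +0.0000 N (tension)
  Rx@0 = -1507.3300 N
  Ry@0 = -1390.7976 N
  Ry@4 = +1546.9776 N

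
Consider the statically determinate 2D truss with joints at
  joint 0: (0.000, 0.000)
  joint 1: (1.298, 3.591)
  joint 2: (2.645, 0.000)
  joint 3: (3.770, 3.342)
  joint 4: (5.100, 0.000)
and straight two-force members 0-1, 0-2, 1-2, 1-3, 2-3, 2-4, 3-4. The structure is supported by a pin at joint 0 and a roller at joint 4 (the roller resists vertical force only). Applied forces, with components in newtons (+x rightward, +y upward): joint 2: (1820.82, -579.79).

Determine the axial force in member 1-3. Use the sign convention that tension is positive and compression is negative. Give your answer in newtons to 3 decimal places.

N=5 nodes, M=7 members, R=3 reactions → 2N=10, M+R=10
member 0 (0-1): L=3.8184, (cx,cy)=(0.3399,0.9404)
member 1 (0-2): L=2.6450, (cx,cy)=(1.0000,0.0000)
member 2 (1-2): L=3.8353, (cx,cy)=(0.3512,-0.9363)
member 3 (1-3): L=2.4845, (cx,cy)=(0.9950,-0.1002)
member 4 (2-3): L=3.5263, (cx,cy)=(0.3190,0.9477)
member 5 (2-4): L=2.4550, (cx,cy)=(1.0000,0.0000)
member 6 (3-4): L=3.5969, (cx,cy)=(0.3698,-0.9291)
solve A·x = −loads:
  F[0-1] = -296.7677 N (compression)
  F[0-2] = +1921.7015 N (tension)
  F[1-2] = +321.0679 N (tension)
  F[1-3] = -214.7245 N (compression)
  F[2-3] = +294.5683 N (tension)
  F[2-4] = +119.6662 N (tension)
  F[3-4] = -323.6317 N (compression)
  Rx@0 = -1820.8200 N
  Ry@0 = +279.0950 N
  Ry@4 = +300.6950 N

-214.725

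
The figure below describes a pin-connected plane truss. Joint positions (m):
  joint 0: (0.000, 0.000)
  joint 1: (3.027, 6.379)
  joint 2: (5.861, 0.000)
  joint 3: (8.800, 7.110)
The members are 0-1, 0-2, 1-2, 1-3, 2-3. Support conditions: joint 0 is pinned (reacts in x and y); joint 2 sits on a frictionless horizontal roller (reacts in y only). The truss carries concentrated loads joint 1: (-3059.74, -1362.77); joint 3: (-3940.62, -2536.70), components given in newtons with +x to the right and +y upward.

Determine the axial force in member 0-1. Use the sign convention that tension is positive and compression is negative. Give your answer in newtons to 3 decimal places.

N=4 nodes, M=5 members, R=3 reactions → 2N=8, M+R=8
member 0 (0-1): L=7.0608, (cx,cy)=(0.4287,0.9034)
member 1 (0-2): L=5.8610, (cx,cy)=(1.0000,0.0000)
member 2 (1-2): L=6.9802, (cx,cy)=(0.4060,-0.9139)
member 3 (1-3): L=5.8191, (cx,cy)=(0.9921,0.1256)
member 4 (2-3): L=7.6935, (cx,cy)=(0.3820,0.9242)
solve A·x = −loads:
  F[0-1] = -8298.7604 N (compression)
  F[0-2] = -3442.6214 N (compression)
  F[1-2] = +6290.0178 N (tension)
  F[1-3] = -3076.1489 N (compression)
  F[2-3] = -2326.7366 N (compression)
  Rx@0 = +7000.3600 N
  Ry@0 = +7497.4609 N
  Ry@2 = -3597.9909 N

-8298.760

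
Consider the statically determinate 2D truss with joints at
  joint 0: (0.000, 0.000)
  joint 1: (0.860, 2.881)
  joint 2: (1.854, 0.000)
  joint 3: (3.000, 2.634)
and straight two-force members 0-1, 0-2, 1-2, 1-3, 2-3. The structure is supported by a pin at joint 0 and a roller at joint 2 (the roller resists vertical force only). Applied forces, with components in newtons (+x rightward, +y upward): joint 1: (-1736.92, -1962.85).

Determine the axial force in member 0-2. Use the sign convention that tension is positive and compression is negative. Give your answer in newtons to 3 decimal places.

-617.092

N=4 nodes, M=5 members, R=3 reactions → 2N=8, M+R=8
member 0 (0-1): L=3.0066, (cx,cy)=(0.2860,0.9582)
member 1 (0-2): L=1.8540, (cx,cy)=(1.0000,0.0000)
member 2 (1-2): L=3.0477, (cx,cy)=(0.3262,-0.9453)
member 3 (1-3): L=2.1542, (cx,cy)=(0.9934,-0.1147)
member 4 (2-3): L=2.8725, (cx,cy)=(0.3990,0.9170)
solve A·x = −loads:
  F[0-1] = -3914.9960 N (compression)
  F[0-2] = -617.0920 N (compression)
  F[1-2] = +1892.0355 N (tension)
  F[1-3] = +0.0000 N (tension)
  F[2-3] = -0.0000 N (compression)
  Rx@0 = +1736.9200 N
  Ry@0 = +3751.4236 N
  Ry@2 = -1788.5736 N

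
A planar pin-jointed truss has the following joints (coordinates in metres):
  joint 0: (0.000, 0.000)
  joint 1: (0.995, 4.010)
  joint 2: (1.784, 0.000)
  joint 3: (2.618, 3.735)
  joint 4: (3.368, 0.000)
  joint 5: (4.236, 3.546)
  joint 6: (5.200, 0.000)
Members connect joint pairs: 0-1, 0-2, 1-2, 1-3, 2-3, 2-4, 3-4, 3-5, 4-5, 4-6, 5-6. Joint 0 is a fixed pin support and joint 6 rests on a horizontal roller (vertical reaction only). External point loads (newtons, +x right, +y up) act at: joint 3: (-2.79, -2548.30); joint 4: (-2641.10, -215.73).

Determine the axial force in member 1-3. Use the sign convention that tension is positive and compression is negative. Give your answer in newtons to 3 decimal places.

N=7 nodes, M=11 members, R=3 reactions → 2N=14, M+R=14
member 0 (0-1): L=4.1316, (cx,cy)=(0.2408,0.9706)
member 1 (0-2): L=1.7840, (cx,cy)=(1.0000,0.0000)
member 2 (1-2): L=4.0869, (cx,cy)=(0.1931,-0.9812)
member 3 (1-3): L=1.6461, (cx,cy)=(0.9859,-0.1671)
member 4 (2-3): L=3.8270, (cx,cy)=(0.2179,0.9760)
member 5 (2-4): L=1.5840, (cx,cy)=(1.0000,0.0000)
member 6 (3-4): L=3.8096, (cx,cy)=(0.1969,-0.9804)
member 7 (3-5): L=1.6290, (cx,cy)=(0.9932,-0.1160)
member 8 (4-5): L=3.6507, (cx,cy)=(0.2378,0.9713)
member 9 (4-6): L=1.8320, (cx,cy)=(1.0000,0.0000)
member 10 (5-6): L=3.6747, (cx,cy)=(0.2623,-0.9650)
solve A·x = −loads:
  F[0-1] = -1384.0721 N (compression)
  F[0-2] = -2310.5684 N (compression)
  F[1-2] = +1475.8557 N (tension)
  F[1-3] = -627.0573 N (compression)
  F[2-3] = -1483.7530 N (compression)
  F[2-4] = -1702.2958 N (compression)
  F[3-4] = -1143.9989 N (compression)
  F[3-5] = -718.4332 N (compression)
  F[4-5] = +1376.8226 N (tension)
  F[4-6] = +386.2236 N (tension)
  F[5-6] = -1472.2565 N (compression)
  Rx@0 = +2643.8900 N
  Ry@0 = +1343.3363 N
  Ry@6 = +1420.6937 N

-627.057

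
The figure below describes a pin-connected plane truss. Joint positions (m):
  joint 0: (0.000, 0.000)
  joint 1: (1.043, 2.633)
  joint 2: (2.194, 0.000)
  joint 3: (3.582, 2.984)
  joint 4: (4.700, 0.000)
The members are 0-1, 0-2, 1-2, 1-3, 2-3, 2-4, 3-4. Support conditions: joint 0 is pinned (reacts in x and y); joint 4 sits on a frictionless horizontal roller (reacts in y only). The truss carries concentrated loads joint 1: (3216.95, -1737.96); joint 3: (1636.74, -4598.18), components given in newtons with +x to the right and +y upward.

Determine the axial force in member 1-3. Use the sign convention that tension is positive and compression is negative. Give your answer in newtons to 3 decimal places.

-2025.664

N=5 nodes, M=7 members, R=3 reactions → 2N=10, M+R=10
member 0 (0-1): L=2.8321, (cx,cy)=(0.3683,0.9297)
member 1 (0-2): L=2.1940, (cx,cy)=(1.0000,0.0000)
member 2 (1-2): L=2.8736, (cx,cy)=(0.4005,-0.9163)
member 3 (1-3): L=2.5631, (cx,cy)=(0.9906,0.1369)
member 4 (2-3): L=3.2910, (cx,cy)=(0.4218,0.9067)
member 5 (2-4): L=2.5060, (cx,cy)=(1.0000,0.0000)
member 6 (3-4): L=3.1866, (cx,cy)=(0.3508,-0.9364)
solve A·x = −loads:
  F[0-1] = +425.1542 N (tension)
  F[0-2] = +4697.1126 N (tension)
  F[1-2] = -2630.8943 N (compression)
  F[1-3] = -2025.6645 N (compression)
  F[2-3] = +2658.6532 N (tension)
  F[2-4] = +2522.0235 N (tension)
  F[3-4] = -7188.3590 N (compression)
  Rx@0 = -4853.6900 N
  Ry@0 = -395.2716 N
  Ry@4 = +6731.4116 N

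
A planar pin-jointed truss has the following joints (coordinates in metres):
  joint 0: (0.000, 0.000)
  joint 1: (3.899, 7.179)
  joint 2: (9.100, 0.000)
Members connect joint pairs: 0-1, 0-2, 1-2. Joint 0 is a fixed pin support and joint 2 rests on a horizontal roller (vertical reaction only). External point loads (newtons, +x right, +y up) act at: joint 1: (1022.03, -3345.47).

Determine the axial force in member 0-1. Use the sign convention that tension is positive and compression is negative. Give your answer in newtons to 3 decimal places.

-1258.347

N=3 nodes, M=3 members, R=3 reactions → 2N=6, M+R=6
member 0 (0-1): L=8.1695, (cx,cy)=(0.4773,0.8788)
member 1 (0-2): L=9.1000, (cx,cy)=(1.0000,0.0000)
member 2 (1-2): L=8.8650, (cx,cy)=(0.5867,-0.8098)
solve A·x = −loads:
  F[0-1] = -1258.3467 N (compression)
  F[0-2] = +1622.5945 N (tension)
  F[1-2] = -2765.6835 N (compression)
  Rx@0 = -1022.0300 N
  Ry@0 = +1105.7842 N
  Ry@2 = +2239.6858 N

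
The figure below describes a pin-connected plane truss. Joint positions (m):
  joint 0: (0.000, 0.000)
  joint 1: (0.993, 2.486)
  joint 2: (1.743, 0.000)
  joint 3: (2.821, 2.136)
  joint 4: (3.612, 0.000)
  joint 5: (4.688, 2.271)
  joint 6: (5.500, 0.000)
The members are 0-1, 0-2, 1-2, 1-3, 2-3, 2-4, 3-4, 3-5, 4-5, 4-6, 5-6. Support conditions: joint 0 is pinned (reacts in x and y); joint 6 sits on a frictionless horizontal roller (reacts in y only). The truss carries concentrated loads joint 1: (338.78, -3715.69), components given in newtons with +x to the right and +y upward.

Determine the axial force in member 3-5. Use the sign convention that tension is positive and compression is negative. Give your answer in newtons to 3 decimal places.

N=7 nodes, M=11 members, R=3 reactions → 2N=14, M+R=14
member 0 (0-1): L=2.6770, (cx,cy)=(0.3709,0.9287)
member 1 (0-2): L=1.7430, (cx,cy)=(1.0000,0.0000)
member 2 (1-2): L=2.5967, (cx,cy)=(0.2888,-0.9574)
member 3 (1-3): L=1.8612, (cx,cy)=(0.9822,-0.1881)
member 4 (2-3): L=2.3926, (cx,cy)=(0.4506,0.8927)
member 5 (2-4): L=1.8690, (cx,cy)=(1.0000,0.0000)
member 6 (3-4): L=2.2778, (cx,cy)=(0.3473,-0.9378)
member 7 (3-5): L=1.8719, (cx,cy)=(0.9974,0.0721)
member 8 (4-5): L=2.5130, (cx,cy)=(0.4282,0.9037)
member 9 (4-6): L=1.8880, (cx,cy)=(1.0000,0.0000)
member 10 (5-6): L=2.4118, (cx,cy)=(0.3367,-0.9416)
solve A·x = −loads:
  F[0-1] = -3113.8631 N (compression)
  F[0-2] = +1493.8357 N (tension)
  F[1-2] = -596.3567 N (compression)
  F[1-3] = -1345.5953 N (compression)
  F[2-3] = +639.5302 N (tension)
  F[2-4] = +1033.4462 N (tension)
  F[3-4] = -933.3570 N (compression)
  F[3-5] = -711.1699 N (compression)
  F[4-5] = +968.5425 N (tension)
  F[4-6] = +294.6153 N (tension)
  F[5-6] = -875.0659 N (compression)
  Rx@0 = -338.7800 N
  Ry@0 = +2891.7105 N
  Ry@6 = +823.9795 N

-711.170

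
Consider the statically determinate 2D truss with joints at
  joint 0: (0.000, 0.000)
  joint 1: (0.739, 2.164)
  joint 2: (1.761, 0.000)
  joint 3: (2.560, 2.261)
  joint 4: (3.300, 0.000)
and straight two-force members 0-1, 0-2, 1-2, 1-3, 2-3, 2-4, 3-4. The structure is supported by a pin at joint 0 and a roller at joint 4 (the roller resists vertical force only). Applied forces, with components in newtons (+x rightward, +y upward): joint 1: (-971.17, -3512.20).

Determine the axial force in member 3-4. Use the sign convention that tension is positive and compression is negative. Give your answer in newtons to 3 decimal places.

-157.480

N=5 nodes, M=7 members, R=3 reactions → 2N=10, M+R=10
member 0 (0-1): L=2.2867, (cx,cy)=(0.3232,0.9463)
member 1 (0-2): L=1.7610, (cx,cy)=(1.0000,0.0000)
member 2 (1-2): L=2.3932, (cx,cy)=(0.4270,-0.9042)
member 3 (1-3): L=1.8236, (cx,cy)=(0.9986,0.0532)
member 4 (2-3): L=2.3980, (cx,cy)=(0.3332,0.9429)
member 5 (2-4): L=1.5390, (cx,cy)=(1.0000,0.0000)
member 6 (3-4): L=2.3790, (cx,cy)=(0.3111,-0.9504)
solve A·x = −loads:
  F[0-1] = -3553.1964 N (compression)
  F[0-2] = +177.1254 N (tension)
  F[1-2] = -171.6360 N (compression)
  F[1-3] = -103.9764 N (compression)
  F[2-3] = +164.6042 N (tension)
  F[2-4] = +48.9846 N (tension)
  F[3-4] = -157.4800 N (compression)
  Rx@0 = +971.1700 N
  Ry@0 = +3362.5321 N
  Ry@4 = +149.6679 N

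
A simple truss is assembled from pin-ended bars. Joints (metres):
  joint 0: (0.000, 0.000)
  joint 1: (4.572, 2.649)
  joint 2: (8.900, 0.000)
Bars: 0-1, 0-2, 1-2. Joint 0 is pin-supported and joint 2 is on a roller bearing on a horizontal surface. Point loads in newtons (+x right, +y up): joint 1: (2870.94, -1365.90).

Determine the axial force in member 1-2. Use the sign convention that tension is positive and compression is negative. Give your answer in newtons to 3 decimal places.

N=3 nodes, M=3 members, R=3 reactions → 2N=6, M+R=6
member 0 (0-1): L=5.2840, (cx,cy)=(0.8653,0.5013)
member 1 (0-2): L=8.9000, (cx,cy)=(1.0000,0.0000)
member 2 (1-2): L=5.0743, (cx,cy)=(0.8529,-0.5220)
solve A·x = −loads:
  F[0-1] = +379.5554 N (tension)
  F[0-2] = +2542.5267 N (tension)
  F[1-2] = -2980.9634 N (compression)
  Rx@0 = -2870.9400 N
  Ry@0 = -190.2814 N
  Ry@2 = +1556.1814 N

-2980.963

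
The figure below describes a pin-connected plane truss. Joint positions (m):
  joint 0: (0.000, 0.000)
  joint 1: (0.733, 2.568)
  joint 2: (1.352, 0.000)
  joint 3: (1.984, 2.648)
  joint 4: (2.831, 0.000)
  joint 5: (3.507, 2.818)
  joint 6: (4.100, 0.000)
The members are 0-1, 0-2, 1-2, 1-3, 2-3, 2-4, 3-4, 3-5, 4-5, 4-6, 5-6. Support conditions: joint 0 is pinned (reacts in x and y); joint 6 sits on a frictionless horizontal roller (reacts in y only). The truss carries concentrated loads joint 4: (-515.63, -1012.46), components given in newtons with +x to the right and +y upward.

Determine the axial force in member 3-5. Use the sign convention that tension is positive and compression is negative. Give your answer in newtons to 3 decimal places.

-325.485

N=7 nodes, M=11 members, R=3 reactions → 2N=14, M+R=14
member 0 (0-1): L=2.6706, (cx,cy)=(0.2745,0.9616)
member 1 (0-2): L=1.3520, (cx,cy)=(1.0000,0.0000)
member 2 (1-2): L=2.6415, (cx,cy)=(0.2343,-0.9722)
member 3 (1-3): L=1.2536, (cx,cy)=(0.9980,0.0638)
member 4 (2-3): L=2.7224, (cx,cy)=(0.2322,0.9727)
member 5 (2-4): L=1.4790, (cx,cy)=(1.0000,0.0000)
member 6 (3-4): L=2.7802, (cx,cy)=(0.3047,-0.9525)
member 7 (3-5): L=1.5325, (cx,cy)=(0.9938,0.1109)
member 8 (4-5): L=2.8979, (cx,cy)=(0.2333,0.9724)
member 9 (4-6): L=1.2690, (cx,cy)=(1.0000,0.0000)
member 10 (5-6): L=2.8797, (cx,cy)=(0.2059,-0.9786)
solve A·x = −loads:
  F[0-1] = -325.8845 N (compression)
  F[0-2] = -426.1832 N (compression)
  F[1-2] = +311.6560 N (tension)
  F[1-3] = -162.8097 N (compression)
  F[2-3] = -311.4883 N (compression)
  F[2-4] = -280.8401 N (compression)
  F[3-4] = +291.1002 N (tension)
  F[3-5] = -325.4848 N (compression)
  F[4-5] = +756.0561 N (tension)
  F[4-6] = +147.1118 N (tension)
  F[5-6] = -714.4022 N (compression)
  Rx@0 = +515.6300 N
  Ry@0 = +313.3687 N
  Ry@6 = +699.0913 N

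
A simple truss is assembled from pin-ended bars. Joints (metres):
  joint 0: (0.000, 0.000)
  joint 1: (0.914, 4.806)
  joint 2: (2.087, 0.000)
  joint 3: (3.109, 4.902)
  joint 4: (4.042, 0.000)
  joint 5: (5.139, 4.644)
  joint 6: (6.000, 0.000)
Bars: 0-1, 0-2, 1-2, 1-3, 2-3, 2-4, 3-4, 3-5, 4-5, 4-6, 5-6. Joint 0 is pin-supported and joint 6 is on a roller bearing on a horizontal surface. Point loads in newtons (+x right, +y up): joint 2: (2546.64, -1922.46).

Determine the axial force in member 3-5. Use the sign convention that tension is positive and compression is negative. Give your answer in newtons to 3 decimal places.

N=7 nodes, M=11 members, R=3 reactions → 2N=14, M+R=14
member 0 (0-1): L=4.8921, (cx,cy)=(0.1868,0.9824)
member 1 (0-2): L=2.0870, (cx,cy)=(1.0000,0.0000)
member 2 (1-2): L=4.9471, (cx,cy)=(0.2371,-0.9715)
member 3 (1-3): L=2.1971, (cx,cy)=(0.9990,0.0437)
member 4 (2-3): L=5.0074, (cx,cy)=(0.2041,0.9790)
member 5 (2-4): L=1.9550, (cx,cy)=(1.0000,0.0000)
member 6 (3-4): L=4.9900, (cx,cy)=(0.1870,-0.9824)
member 7 (3-5): L=2.0463, (cx,cy)=(0.9920,-0.1261)
member 8 (4-5): L=4.7718, (cx,cy)=(0.2299,0.9732)
member 9 (4-6): L=1.9580, (cx,cy)=(1.0000,0.0000)
member 10 (5-6): L=4.7231, (cx,cy)=(0.1823,-0.9832)
solve A·x = −loads:
  F[0-1] = -1276.2360 N (compression)
  F[0-2] = +2785.0796 N (tension)
  F[1-2] = +1266.3158 N (tension)
  F[1-3] = -539.2103 N (compression)
  F[2-3] = +707.1409 N (tension)
  F[2-4] = +394.3695 N (tension)
  F[3-4] = -645.2877 N (compression)
  F[3-5] = -275.9193 N (compression)
  F[4-5] = +651.3537 N (tension)
  F[4-6] = +123.9765 N (tension)
  F[5-6] = -680.0912 N (compression)
  Rx@0 = -2546.6400 N
  Ry@0 = +1253.7643 N
  Ry@6 = +668.6957 N

-275.919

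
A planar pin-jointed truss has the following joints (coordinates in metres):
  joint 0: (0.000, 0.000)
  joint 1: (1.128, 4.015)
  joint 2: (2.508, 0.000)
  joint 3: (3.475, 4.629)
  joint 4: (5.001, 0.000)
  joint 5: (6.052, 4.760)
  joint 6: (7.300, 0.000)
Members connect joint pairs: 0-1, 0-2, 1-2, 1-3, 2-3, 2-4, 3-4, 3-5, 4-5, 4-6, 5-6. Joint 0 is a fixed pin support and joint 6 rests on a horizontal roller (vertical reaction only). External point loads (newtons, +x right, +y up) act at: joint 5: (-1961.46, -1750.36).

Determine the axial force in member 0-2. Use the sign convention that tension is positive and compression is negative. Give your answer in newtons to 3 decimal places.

N=7 nodes, M=11 members, R=3 reactions → 2N=14, M+R=14
member 0 (0-1): L=4.1704, (cx,cy)=(0.2705,0.9627)
member 1 (0-2): L=2.5080, (cx,cy)=(1.0000,0.0000)
member 2 (1-2): L=4.2455, (cx,cy)=(0.3250,-0.9457)
member 3 (1-3): L=2.4260, (cx,cy)=(0.9674,0.2531)
member 4 (2-3): L=4.7289, (cx,cy)=(0.2045,0.9789)
member 5 (2-4): L=2.4930, (cx,cy)=(1.0000,0.0000)
member 6 (3-4): L=4.8740, (cx,cy)=(0.3131,-0.9497)
member 7 (3-5): L=2.5803, (cx,cy)=(0.9987,0.0508)
member 8 (4-5): L=4.8746, (cx,cy)=(0.2156,0.9765)
member 9 (4-6): L=2.2990, (cx,cy)=(1.0000,0.0000)
member 10 (5-6): L=4.9209, (cx,cy)=(0.2536,-0.9673)
solve A·x = −loads:
  F[0-1] = -1639.3213 N (compression)
  F[0-2] = -1518.0650 N (compression)
  F[1-2] = +1418.6228 N (tension)
  F[1-3] = -934.9542 N (compression)
  F[2-3] = -1370.5491 N (compression)
  F[2-4] = -776.6877 N (compression)
  F[3-4] = +1572.0060 N (tension)
  F[3-5] = -1679.1122 N (compression)
  F[4-5] = -1528.9322 N (compression)
  F[4-6] = +45.1328 N (tension)
  F[5-6] = -177.9592 N (compression)
  Rx@0 = +1961.4600 N
  Ry@0 = +1578.2190 N
  Ry@6 = +172.1410 N

-1518.065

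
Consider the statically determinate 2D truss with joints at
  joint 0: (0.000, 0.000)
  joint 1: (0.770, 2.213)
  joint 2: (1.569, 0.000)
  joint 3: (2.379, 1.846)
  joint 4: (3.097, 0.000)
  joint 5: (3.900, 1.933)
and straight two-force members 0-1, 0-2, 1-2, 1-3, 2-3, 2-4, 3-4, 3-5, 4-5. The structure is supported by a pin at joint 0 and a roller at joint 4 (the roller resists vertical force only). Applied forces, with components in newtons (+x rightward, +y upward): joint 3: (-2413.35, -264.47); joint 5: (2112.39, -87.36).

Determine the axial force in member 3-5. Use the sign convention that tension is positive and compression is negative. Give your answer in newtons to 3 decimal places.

2204.577

N=6 nodes, M=9 members, R=3 reactions → 2N=12, M+R=12
member 0 (0-1): L=2.3431, (cx,cy)=(0.3286,0.9445)
member 1 (0-2): L=1.5690, (cx,cy)=(1.0000,0.0000)
member 2 (1-2): L=2.3528, (cx,cy)=(0.3396,-0.9406)
member 3 (1-3): L=1.6503, (cx,cy)=(0.9750,-0.2224)
member 4 (2-3): L=2.0159, (cx,cy)=(0.4018,0.9157)
member 5 (2-4): L=1.5280, (cx,cy)=(1.0000,0.0000)
member 6 (3-4): L=1.9807, (cx,cy)=(0.3625,-0.9320)
member 7 (3-5): L=1.5235, (cx,cy)=(0.9984,0.0571)
member 8 (4-5): L=2.0932, (cx,cy)=(0.3836,0.9235)
solve A·x = −loads:
  F[0-1] = -168.0457 N (compression)
  F[0-2] = -245.7368 N (compression)
  F[1-2] = +198.4775 N (tension)
  F[1-3] = -125.7740 N (compression)
  F[2-3] = -203.8632 N (compression)
  F[2-4] = -96.4216 N (compression)
  F[3-4] = +21.6067 N (tension)
  F[3-5] = +2204.5769 N (tension)
  F[4-5] = -230.9231 N (compression)
  Rx@0 = +300.9600 N
  Ry@0 = +158.7128 N
  Ry@4 = +193.1172 N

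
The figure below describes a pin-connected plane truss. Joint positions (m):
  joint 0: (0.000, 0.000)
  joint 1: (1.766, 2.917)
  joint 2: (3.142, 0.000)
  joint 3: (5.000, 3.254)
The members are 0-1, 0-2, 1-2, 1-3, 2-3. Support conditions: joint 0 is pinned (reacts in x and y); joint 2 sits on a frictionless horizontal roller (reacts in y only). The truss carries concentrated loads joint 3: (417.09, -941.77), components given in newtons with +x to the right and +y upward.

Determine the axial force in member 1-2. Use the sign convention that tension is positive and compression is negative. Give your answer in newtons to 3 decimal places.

-976.393

N=4 nodes, M=5 members, R=3 reactions → 2N=8, M+R=8
member 0 (0-1): L=3.4099, (cx,cy)=(0.5179,0.8554)
member 1 (0-2): L=3.1420, (cx,cy)=(1.0000,0.0000)
member 2 (1-2): L=3.2253, (cx,cy)=(0.4266,-0.9044)
member 3 (1-3): L=3.2515, (cx,cy)=(0.9946,0.1036)
member 4 (2-3): L=3.7471, (cx,cy)=(0.4959,0.8684)
solve A·x = −loads:
  F[0-1] = +1155.9718 N (tension)
  F[0-2] = -181.5863 N (compression)
  F[1-2] = -976.3925 N (compression)
  F[1-3] = +1020.7348 N (tension)
  F[2-3] = -1206.3039 N (compression)
  Rx@0 = -417.0900 N
  Ry@0 = -988.8668 N
  Ry@2 = +1930.6368 N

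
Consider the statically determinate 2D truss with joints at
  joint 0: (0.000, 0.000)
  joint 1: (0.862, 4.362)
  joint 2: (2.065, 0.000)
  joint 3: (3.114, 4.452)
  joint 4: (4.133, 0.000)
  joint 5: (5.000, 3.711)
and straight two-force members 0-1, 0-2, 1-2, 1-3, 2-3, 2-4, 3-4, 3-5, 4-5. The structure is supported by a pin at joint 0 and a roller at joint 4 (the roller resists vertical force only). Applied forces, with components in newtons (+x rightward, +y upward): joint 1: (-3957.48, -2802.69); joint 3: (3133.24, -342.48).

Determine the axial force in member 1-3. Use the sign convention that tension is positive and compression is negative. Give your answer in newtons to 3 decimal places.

3227.882

N=6 nodes, M=9 members, R=3 reactions → 2N=12, M+R=12
member 0 (0-1): L=4.4464, (cx,cy)=(0.1939,0.9810)
member 1 (0-2): L=2.0650, (cx,cy)=(1.0000,0.0000)
member 2 (1-2): L=4.5248, (cx,cy)=(0.2659,-0.9640)
member 3 (1-3): L=2.2538, (cx,cy)=(0.9992,0.0399)
member 4 (2-3): L=4.5739, (cx,cy)=(0.2293,0.9733)
member 5 (2-4): L=2.0680, (cx,cy)=(1.0000,0.0000)
member 6 (3-4): L=4.5671, (cx,cy)=(0.2231,-0.9748)
member 7 (3-5): L=2.0263, (cx,cy)=(0.9307,-0.3657)
member 8 (4-5): L=3.8109, (cx,cy)=(0.2275,0.9738)
solve A·x = −loads:
  F[0-1] = -3164.2989 N (compression)
  F[0-2] = -210.7882 N (compression)
  F[1-2] = +446.5443 N (tension)
  F[1-3] = +3227.8822 N (tension)
  F[2-3] = -442.2615 N (compression)
  F[2-4] = +9.3625 N (tension)
  F[3-4] = -41.9623 N (compression)
  F[3-5] = +0.0000 N (tension)
  F[4-5] = -0.0000 N (compression)
  Rx@0 = +824.2400 N
  Ry@0 = +3104.2655 N
  Ry@4 = +40.9045 N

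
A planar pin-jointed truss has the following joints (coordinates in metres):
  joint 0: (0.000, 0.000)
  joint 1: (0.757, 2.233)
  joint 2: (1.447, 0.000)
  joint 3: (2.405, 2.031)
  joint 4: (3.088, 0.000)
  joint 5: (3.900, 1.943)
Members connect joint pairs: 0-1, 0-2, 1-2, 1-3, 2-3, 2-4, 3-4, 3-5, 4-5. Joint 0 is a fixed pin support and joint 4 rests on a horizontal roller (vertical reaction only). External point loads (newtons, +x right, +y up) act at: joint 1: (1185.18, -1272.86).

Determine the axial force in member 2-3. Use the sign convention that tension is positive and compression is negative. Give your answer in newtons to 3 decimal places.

1171.572

N=6 nodes, M=9 members, R=3 reactions → 2N=12, M+R=12
member 0 (0-1): L=2.3578, (cx,cy)=(0.3211,0.9471)
member 1 (0-2): L=1.4470, (cx,cy)=(1.0000,0.0000)
member 2 (1-2): L=2.3372, (cx,cy)=(0.2952,-0.9554)
member 3 (1-3): L=1.6603, (cx,cy)=(0.9926,-0.1217)
member 4 (2-3): L=2.2456, (cx,cy)=(0.4266,0.9044)
member 5 (2-4): L=1.6410, (cx,cy)=(1.0000,0.0000)
member 6 (3-4): L=2.1428, (cx,cy)=(0.3187,-0.9478)
member 7 (3-5): L=1.4976, (cx,cy)=(0.9983,-0.0588)
member 8 (4-5): L=2.1058, (cx,cy)=(0.3856,0.9227)
solve A·x = −loads:
  F[0-1] = -109.6008 N (compression)
  F[0-2] = +1220.3683 N (tension)
  F[1-2] = -1109.0441 N (compression)
  F[1-3] = -899.6301 N (compression)
  F[2-3] = +1171.5719 N (tension)
  F[2-4] = +393.1408 N (tension)
  F[3-4] = -1233.3955 N (compression)
  F[3-5] = -0.0000 N (compression)
  F[4-5] = +0.0000 N (tension)
  Rx@0 = -1185.1800 N
  Ry@0 = +103.7985 N
  Ry@4 = +1169.0615 N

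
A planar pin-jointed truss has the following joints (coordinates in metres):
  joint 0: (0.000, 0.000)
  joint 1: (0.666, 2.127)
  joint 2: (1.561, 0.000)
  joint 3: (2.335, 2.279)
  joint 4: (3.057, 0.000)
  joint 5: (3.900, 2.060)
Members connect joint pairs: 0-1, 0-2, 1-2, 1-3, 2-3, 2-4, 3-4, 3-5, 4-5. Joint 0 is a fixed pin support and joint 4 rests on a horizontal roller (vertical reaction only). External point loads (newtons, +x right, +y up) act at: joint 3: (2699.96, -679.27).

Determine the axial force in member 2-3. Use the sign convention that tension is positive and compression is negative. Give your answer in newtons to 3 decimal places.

1830.383

N=6 nodes, M=9 members, R=3 reactions → 2N=12, M+R=12
member 0 (0-1): L=2.2288, (cx,cy)=(0.2988,0.9543)
member 1 (0-2): L=1.5610, (cx,cy)=(1.0000,0.0000)
member 2 (1-2): L=2.3076, (cx,cy)=(0.3878,-0.9217)
member 3 (1-3): L=1.6759, (cx,cy)=(0.9959,0.0907)
member 4 (2-3): L=2.4068, (cx,cy)=(0.3216,0.9469)
member 5 (2-4): L=1.4960, (cx,cy)=(1.0000,0.0000)
member 6 (3-4): L=2.3906, (cx,cy)=(0.3020,-0.9533)
member 7 (3-5): L=1.5802, (cx,cy)=(0.9904,-0.1386)
member 8 (4-5): L=2.2258, (cx,cy)=(0.3787,0.9255)
solve A·x = −loads:
  F[0-1] = +1941.0802 N (tension)
  F[0-2] = +2119.9431 N (tension)
  F[1-2] = -1880.3391 N (compression)
  F[1-3] = +1314.7135 N (tension)
  F[2-3] = +1830.3827 N (tension)
  F[2-4] = +802.0461 N (tension)
  F[3-4] = -2655.6756 N (compression)
  F[3-5] = -0.0000 N (tension)
  F[4-5] = +0.0000 N (tension)
  Rx@0 = -2699.9600 N
  Ry@0 = -1852.3964 N
  Ry@4 = +2531.6664 N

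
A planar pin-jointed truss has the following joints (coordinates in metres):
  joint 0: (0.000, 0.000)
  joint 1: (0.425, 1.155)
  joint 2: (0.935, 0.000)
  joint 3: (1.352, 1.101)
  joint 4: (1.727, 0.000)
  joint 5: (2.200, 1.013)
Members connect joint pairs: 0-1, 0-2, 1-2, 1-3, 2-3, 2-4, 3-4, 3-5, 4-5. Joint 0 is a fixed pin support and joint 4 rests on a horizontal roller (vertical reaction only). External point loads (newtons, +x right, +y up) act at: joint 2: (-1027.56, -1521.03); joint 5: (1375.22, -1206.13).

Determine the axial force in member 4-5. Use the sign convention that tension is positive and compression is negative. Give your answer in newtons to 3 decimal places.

N=6 nodes, M=9 members, R=3 reactions → 2N=12, M+R=12
member 0 (0-1): L=1.2307, (cx,cy)=(0.3453,0.9385)
member 1 (0-2): L=0.9350, (cx,cy)=(1.0000,0.0000)
member 2 (1-2): L=1.2626, (cx,cy)=(0.4039,-0.9148)
member 3 (1-3): L=0.9286, (cx,cy)=(0.9983,-0.0582)
member 4 (2-3): L=1.1773, (cx,cy)=(0.3542,0.9352)
member 5 (2-4): L=0.7920, (cx,cy)=(1.0000,0.0000)
member 6 (3-4): L=1.1631, (cx,cy)=(0.3224,-0.9466)
member 7 (3-5): L=0.8526, (cx,cy)=(0.9947,-0.1032)
member 8 (4-5): L=1.1180, (cx,cy)=(0.4231,0.9061)
solve A·x = −loads:
  F[0-1] = +468.2634 N (tension)
  F[0-2] = +185.9552 N (tension)
  F[1-2] = -503.6432 N (compression)
  F[1-3] = +365.7618 N (tension)
  F[2-3] = +2119.1359 N (tension)
  F[2-4] = +259.4935 N (tension)
  F[3-4] = -2273.7644 N (compression)
  F[3-5] = +1858.7422 N (tension)
  F[4-5] = -1119.3922 N (compression)
  Rx@0 = -347.6600 N
  Ry@0 = -439.4566 N
  Ry@4 = +3166.6166 N

-1119.392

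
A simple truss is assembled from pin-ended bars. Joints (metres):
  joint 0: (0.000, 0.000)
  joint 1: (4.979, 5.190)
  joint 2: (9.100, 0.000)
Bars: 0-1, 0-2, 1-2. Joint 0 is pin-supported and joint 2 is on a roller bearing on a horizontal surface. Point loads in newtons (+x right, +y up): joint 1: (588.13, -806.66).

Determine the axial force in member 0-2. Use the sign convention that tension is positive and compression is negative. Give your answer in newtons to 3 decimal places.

616.789

N=3 nodes, M=3 members, R=3 reactions → 2N=6, M+R=6
member 0 (0-1): L=7.1921, (cx,cy)=(0.6923,0.7216)
member 1 (0-2): L=9.1000, (cx,cy)=(1.0000,0.0000)
member 2 (1-2): L=6.6271, (cx,cy)=(0.6218,-0.7831)
solve A·x = −loads:
  F[0-1] = -41.3980 N (compression)
  F[0-2] = +616.7892 N (tension)
  F[1-2] = -991.8799 N (compression)
  Rx@0 = -588.1300 N
  Ry@0 = +29.8738 N
  Ry@2 = +776.7862 N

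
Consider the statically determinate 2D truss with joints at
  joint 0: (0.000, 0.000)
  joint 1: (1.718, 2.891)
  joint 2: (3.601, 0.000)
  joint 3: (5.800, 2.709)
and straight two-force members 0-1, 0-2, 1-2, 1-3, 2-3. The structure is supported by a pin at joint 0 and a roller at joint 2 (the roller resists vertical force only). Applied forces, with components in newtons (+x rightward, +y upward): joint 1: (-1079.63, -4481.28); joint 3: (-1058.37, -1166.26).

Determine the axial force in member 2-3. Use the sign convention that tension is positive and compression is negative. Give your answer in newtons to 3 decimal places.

-1508.321

N=4 nodes, M=5 members, R=3 reactions → 2N=8, M+R=8
member 0 (0-1): L=3.3629, (cx,cy)=(0.5109,0.8597)
member 1 (0-2): L=3.6010, (cx,cy)=(1.0000,0.0000)
member 2 (1-2): L=3.4502, (cx,cy)=(0.5458,-0.8379)
member 3 (1-3): L=4.0861, (cx,cy)=(0.9990,-0.0445)
member 4 (2-3): L=3.4892, (cx,cy)=(0.6302,0.7764)
solve A·x = −loads:
  F[0-1] = -3831.8264 N (compression)
  F[0-2] = -180.4670 N (compression)
  F[1-2] = -1411.0856 N (compression)
  F[1-3] = -107.8783 N (compression)
  F[2-3] = -1508.3208 N (compression)
  Rx@0 = +2138.0000 N
  Ry@0 = +3294.0792 N
  Ry@2 = +2353.4608 N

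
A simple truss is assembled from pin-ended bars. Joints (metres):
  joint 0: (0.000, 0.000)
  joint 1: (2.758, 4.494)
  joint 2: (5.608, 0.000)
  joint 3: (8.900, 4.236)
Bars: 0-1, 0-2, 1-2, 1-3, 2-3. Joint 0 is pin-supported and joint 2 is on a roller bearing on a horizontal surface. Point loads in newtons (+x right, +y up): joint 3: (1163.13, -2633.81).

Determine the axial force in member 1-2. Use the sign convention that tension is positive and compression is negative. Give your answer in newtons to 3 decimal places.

N=4 nodes, M=5 members, R=3 reactions → 2N=8, M+R=8
member 0 (0-1): L=5.2728, (cx,cy)=(0.5231,0.8523)
member 1 (0-2): L=5.6080, (cx,cy)=(1.0000,0.0000)
member 2 (1-2): L=5.3215, (cx,cy)=(0.5356,-0.8445)
member 3 (1-3): L=6.1474, (cx,cy)=(0.9991,-0.0420)
member 4 (2-3): L=5.3648, (cx,cy)=(0.6136,0.7896)
solve A·x = −loads:
  F[0-1] = +2844.8631 N (tension)
  F[0-2] = -324.9043 N (compression)
  F[1-2] = -3025.7578 N (compression)
  F[1-3] = +3111.2553 N (tension)
  F[2-3] = -3170.2840 N (compression)
  Rx@0 = -1163.1300 N
  Ry@0 = -2424.6650 N
  Ry@2 = +5058.4750 N

-3025.758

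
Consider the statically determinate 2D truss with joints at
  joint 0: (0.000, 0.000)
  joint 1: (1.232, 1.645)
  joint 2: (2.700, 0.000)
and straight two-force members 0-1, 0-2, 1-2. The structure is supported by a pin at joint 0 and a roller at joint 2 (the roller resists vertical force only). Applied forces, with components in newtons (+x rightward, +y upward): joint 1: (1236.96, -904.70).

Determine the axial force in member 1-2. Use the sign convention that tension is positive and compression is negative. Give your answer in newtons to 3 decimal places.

N=3 nodes, M=3 members, R=3 reactions → 2N=6, M+R=6
member 0 (0-1): L=2.0552, (cx,cy)=(0.5995,0.8004)
member 1 (0-2): L=2.7000, (cx,cy)=(1.0000,0.0000)
member 2 (1-2): L=2.2048, (cx,cy)=(0.6658,-0.7461)
solve A·x = −loads:
  F[0-1] = +327.0087 N (tension)
  F[0-2] = +1040.9330 N (tension)
  F[1-2] = -1563.3698 N (compression)
  Rx@0 = -1236.9600 N
  Ry@0 = -261.7406 N
  Ry@2 = +1166.4406 N

-1563.370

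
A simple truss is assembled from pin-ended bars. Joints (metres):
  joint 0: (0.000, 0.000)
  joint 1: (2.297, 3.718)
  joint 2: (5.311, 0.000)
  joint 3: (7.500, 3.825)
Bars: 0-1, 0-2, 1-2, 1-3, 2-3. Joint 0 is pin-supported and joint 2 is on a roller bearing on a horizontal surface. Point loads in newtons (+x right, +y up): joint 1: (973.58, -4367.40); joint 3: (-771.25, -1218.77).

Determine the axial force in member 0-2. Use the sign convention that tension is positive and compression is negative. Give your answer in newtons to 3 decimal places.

1345.312

N=4 nodes, M=5 members, R=3 reactions → 2N=8, M+R=8
member 0 (0-1): L=4.3703, (cx,cy)=(0.5256,0.8507)
member 1 (0-2): L=5.3110, (cx,cy)=(1.0000,0.0000)
member 2 (1-2): L=4.7862, (cx,cy)=(0.6297,-0.7768)
member 3 (1-3): L=5.2041, (cx,cy)=(0.9998,0.0206)
member 4 (2-3): L=4.4071, (cx,cy)=(0.4967,0.8679)
solve A·x = −loads:
  F[0-1] = -2174.6642 N (compression)
  F[0-2] = +1345.3124 N (tension)
  F[1-2] = -3242.5494 N (compression)
  F[1-3] = -74.6573 N (compression)
  F[2-3] = -1402.4708 N (compression)
  Rx@0 = -202.3300 N
  Ry@0 = +1850.0691 N
  Ry@2 = +3736.1009 N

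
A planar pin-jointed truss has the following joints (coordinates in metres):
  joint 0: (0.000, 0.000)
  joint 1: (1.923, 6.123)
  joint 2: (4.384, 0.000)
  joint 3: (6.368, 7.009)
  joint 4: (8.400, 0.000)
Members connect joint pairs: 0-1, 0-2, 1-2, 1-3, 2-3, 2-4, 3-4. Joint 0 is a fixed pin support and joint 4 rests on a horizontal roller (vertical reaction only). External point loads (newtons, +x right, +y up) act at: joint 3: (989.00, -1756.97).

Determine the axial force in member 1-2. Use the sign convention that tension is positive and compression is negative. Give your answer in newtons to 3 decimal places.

N=5 nodes, M=7 members, R=3 reactions → 2N=10, M+R=10
member 0 (0-1): L=6.4179, (cx,cy)=(0.2996,0.9541)
member 1 (0-2): L=4.3840, (cx,cy)=(1.0000,0.0000)
member 2 (1-2): L=6.5991, (cx,cy)=(0.3729,-0.9279)
member 3 (1-3): L=4.5324, (cx,cy)=(0.9807,0.1955)
member 4 (2-3): L=7.2844, (cx,cy)=(0.2724,0.9622)
member 5 (2-4): L=4.0160, (cx,cy)=(1.0000,0.0000)
member 6 (3-4): L=7.2976, (cx,cy)=(0.2784,-0.9605)
solve A·x = −loads:
  F[0-1] = +419.4800 N (tension)
  F[0-2] = +863.3103 N (tension)
  F[1-2] = -374.3327 N (compression)
  F[1-3] = +270.5089 N (tension)
  F[2-3] = +360.9747 N (tension)
  F[2-4] = +625.3936 N (tension)
  F[3-4] = -2246.0030 N (compression)
  Rx@0 = -989.0000 N
  Ry@0 = -400.2069 N
  Ry@4 = +2157.1769 N

-374.333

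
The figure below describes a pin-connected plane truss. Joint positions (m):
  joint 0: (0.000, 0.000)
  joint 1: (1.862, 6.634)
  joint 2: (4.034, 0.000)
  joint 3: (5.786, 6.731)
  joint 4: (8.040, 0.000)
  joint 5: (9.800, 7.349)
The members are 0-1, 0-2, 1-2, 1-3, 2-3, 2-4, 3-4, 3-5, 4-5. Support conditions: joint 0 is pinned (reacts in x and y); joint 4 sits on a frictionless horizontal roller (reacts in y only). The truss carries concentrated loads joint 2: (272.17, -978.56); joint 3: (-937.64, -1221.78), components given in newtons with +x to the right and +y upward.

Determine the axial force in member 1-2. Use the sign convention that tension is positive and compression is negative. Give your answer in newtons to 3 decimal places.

1674.102

N=6 nodes, M=9 members, R=3 reactions → 2N=12, M+R=12
member 0 (0-1): L=6.8904, (cx,cy)=(0.2702,0.9628)
member 1 (0-2): L=4.0340, (cx,cy)=(1.0000,0.0000)
member 2 (1-2): L=6.9805, (cx,cy)=(0.3112,-0.9504)
member 3 (1-3): L=3.9252, (cx,cy)=(0.9997,0.0247)
member 4 (2-3): L=6.9553, (cx,cy)=(0.2519,0.9678)
member 5 (2-4): L=4.0060, (cx,cy)=(1.0000,0.0000)
member 6 (3-4): L=7.0984, (cx,cy)=(0.3175,-0.9482)
member 7 (3-5): L=4.0613, (cx,cy)=(0.9884,0.1522)
member 8 (4-5): L=7.5568, (cx,cy)=(0.2329,0.9725)
solve A·x = −loads:
  F[0-1] = -1677.4930 N (compression)
  F[0-2] = -212.1564 N (compression)
  F[1-2] = +1674.1018 N (tension)
  F[1-3] = -974.5113 N (compression)
  F[2-3] = -632.8460 N (compression)
  F[2-4] = +195.9845 N (tension)
  F[3-4] = -617.2009 N (compression)
  F[3-5] = -0.0000 N (compression)
  F[4-5] = -0.0000 N (compression)
  Rx@0 = +665.4700 N
  Ry@0 = +1615.0819 N
  Ry@4 = +585.2581 N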